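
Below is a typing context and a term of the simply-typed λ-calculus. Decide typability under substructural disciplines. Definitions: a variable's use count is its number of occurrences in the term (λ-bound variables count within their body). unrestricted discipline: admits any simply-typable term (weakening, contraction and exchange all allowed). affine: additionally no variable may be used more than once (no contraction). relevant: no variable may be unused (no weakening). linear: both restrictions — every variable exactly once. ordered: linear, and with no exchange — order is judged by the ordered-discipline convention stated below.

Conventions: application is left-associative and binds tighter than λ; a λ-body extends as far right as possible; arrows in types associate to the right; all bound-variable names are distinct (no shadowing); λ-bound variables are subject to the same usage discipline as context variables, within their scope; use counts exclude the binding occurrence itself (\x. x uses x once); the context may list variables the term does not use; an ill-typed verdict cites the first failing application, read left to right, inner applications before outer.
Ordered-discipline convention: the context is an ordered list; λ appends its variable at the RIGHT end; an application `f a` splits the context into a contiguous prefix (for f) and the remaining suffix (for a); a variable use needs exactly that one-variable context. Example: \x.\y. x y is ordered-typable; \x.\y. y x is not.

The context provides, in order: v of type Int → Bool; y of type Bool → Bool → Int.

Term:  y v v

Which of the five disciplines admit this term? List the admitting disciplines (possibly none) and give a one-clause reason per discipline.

admitting disciplines: none
usage: v: 2; y: 1
order of uses: y, v, v
typing: ill-typed: an argument Int → Bool mismatches the expected Bool
ordered ✗ (not simply typable)
linear ✗ (fails simple typing)
affine ✗ (a type mismatch blocks all five)
relevant ✗ (the type mismatch rejects it)
unrestricted ✗ (not simply typable)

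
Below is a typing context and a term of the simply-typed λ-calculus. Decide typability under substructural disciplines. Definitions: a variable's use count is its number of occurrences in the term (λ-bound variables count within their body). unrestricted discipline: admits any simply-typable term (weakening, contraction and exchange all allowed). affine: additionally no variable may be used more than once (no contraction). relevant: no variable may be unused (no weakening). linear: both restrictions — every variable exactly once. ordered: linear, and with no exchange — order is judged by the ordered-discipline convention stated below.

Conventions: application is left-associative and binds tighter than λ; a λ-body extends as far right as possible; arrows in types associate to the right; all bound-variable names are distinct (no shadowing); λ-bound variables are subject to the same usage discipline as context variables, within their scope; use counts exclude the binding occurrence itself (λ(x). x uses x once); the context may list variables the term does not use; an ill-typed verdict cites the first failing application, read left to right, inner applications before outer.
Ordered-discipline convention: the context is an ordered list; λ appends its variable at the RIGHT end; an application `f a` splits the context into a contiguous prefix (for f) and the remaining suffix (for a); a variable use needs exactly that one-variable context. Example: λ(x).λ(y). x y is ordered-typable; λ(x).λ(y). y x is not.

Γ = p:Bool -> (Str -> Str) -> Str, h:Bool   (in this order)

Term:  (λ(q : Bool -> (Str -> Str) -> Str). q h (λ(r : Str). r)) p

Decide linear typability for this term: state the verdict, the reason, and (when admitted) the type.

yes — exactly-once usage across p, h, q, r; term : Str
variable uses: p: 1×, h: 1×, q (bound): 1×, r (bound): 1×
use order (left to right): q, h, r, p
typing: ✓ — Str
all disciplines: ordered ✗; linear ✓; affine ✓; relevant ✓; unrestricted ✓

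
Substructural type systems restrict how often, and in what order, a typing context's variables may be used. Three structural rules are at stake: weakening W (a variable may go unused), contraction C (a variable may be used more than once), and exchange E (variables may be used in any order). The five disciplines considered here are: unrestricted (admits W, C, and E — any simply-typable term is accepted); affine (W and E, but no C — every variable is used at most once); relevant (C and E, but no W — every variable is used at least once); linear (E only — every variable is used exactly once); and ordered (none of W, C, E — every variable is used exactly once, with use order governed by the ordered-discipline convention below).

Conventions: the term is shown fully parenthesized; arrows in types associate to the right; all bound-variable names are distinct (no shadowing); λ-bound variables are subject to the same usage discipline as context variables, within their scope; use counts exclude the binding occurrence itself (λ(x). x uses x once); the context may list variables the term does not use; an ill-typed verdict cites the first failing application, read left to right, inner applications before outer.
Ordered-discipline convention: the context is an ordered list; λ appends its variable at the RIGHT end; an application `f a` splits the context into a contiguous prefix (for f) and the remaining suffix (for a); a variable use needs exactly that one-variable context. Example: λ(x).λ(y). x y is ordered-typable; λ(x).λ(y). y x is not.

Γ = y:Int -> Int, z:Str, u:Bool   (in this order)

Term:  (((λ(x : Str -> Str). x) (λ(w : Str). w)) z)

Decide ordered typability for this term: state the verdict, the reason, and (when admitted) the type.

no — y, u left unused
use counts: y: 0×, z: 1×, u: 0×, x [bound]: 1×, w [bound]: 1×
left-to-right use order: x, w, z
typing: ✓ — Str
summary: ordered ✗; linear ✗; affine ✓; relevant ✗; unrestricted ✓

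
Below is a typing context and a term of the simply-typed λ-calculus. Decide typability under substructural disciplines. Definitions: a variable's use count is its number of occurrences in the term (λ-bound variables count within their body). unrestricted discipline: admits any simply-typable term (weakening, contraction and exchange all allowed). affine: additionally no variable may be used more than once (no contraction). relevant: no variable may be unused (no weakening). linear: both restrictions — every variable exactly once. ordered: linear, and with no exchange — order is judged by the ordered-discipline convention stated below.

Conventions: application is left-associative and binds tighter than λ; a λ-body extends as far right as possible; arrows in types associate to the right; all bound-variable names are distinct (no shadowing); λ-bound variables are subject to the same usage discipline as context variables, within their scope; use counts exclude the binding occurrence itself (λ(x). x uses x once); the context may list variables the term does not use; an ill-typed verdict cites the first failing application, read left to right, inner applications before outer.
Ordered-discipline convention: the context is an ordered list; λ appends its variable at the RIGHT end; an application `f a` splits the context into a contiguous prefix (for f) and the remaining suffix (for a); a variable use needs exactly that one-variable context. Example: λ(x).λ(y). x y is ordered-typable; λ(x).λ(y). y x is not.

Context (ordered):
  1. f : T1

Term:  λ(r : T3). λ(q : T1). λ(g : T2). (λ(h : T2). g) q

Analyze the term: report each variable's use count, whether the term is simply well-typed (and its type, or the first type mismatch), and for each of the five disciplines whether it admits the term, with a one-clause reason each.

usage: f ×0; r (λ-bound) ×0; q (λ-bound) ×1; g (λ-bound) ×1; h (λ-bound) ×0
use order (left to right): g, q
typing: ill-typed: an argument T1 mismatches the expected T2
ordered: ✗ — not simply typable
linear: ✗ — fails simple typing
affine: ✗ — a type mismatch blocks all five
relevant: ✗ — the type mismatch rejects it
unrestricted: ✗ — not simply typable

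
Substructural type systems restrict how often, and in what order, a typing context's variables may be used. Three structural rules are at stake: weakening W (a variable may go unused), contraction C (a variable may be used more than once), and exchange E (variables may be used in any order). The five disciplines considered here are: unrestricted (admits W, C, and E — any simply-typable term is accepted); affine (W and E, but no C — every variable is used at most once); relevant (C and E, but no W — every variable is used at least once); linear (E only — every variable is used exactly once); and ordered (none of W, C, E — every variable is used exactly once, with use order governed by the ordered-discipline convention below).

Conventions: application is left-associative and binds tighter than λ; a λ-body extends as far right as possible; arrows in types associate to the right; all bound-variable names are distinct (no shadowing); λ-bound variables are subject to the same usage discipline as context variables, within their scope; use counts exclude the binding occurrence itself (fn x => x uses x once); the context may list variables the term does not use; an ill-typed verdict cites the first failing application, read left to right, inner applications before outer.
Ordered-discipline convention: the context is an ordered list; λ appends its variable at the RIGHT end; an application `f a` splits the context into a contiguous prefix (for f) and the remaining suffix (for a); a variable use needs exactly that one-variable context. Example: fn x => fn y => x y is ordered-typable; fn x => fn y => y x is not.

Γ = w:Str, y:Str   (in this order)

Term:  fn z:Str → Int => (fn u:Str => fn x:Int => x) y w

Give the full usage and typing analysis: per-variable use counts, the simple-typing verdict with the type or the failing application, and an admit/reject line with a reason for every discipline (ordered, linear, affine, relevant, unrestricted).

counts: w: 1×; y: 1×; z (λ-bound): 0×; u (λ-bound): 0×; x (λ-bound): 1×
order of uses: x, y, w
typing: ill-typed: an argument Str mismatches the expected Int
ordered: ✗, not simply typable
linear: ✗, fails simple typing
affine: ✗, a type mismatch blocks all five
relevant: ✗, the type mismatch rejects it
unrestricted: ✗, not simply typable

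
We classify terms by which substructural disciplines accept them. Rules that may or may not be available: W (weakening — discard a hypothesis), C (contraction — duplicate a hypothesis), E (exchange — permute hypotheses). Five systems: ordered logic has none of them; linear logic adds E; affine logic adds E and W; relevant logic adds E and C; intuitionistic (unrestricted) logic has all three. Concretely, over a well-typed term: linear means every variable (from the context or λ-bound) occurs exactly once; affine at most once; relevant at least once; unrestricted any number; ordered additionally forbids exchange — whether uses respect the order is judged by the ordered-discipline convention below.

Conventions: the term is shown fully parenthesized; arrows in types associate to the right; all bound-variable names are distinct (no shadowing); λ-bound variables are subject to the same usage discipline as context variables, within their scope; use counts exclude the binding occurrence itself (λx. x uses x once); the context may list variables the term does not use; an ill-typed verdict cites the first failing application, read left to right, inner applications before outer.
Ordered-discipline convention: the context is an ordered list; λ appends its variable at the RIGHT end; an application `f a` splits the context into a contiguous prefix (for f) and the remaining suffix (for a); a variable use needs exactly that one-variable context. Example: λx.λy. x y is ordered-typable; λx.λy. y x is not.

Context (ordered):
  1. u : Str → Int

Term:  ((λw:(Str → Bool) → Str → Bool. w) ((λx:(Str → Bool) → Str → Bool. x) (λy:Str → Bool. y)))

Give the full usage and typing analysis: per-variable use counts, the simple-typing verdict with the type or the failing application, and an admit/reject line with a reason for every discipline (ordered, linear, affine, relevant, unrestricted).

variable uses: u: 0×; w [bound]: 1×; x [bound]: 1×; y [bound]: 1×
uses in reading order: w, x, y
typing: ✓ — (Str → Bool) → Str → Bool
ordered ✗ (needs weakening: u unused)
linear ✗ (needs weakening: u unused)
affine ✓ (no duplicate uses among u, w, x, y)
relevant ✗ (needs weakening: u unused)
unrestricted ✓ (type-checks ((Str → Bool) → Str → Bool) and nothing is barred)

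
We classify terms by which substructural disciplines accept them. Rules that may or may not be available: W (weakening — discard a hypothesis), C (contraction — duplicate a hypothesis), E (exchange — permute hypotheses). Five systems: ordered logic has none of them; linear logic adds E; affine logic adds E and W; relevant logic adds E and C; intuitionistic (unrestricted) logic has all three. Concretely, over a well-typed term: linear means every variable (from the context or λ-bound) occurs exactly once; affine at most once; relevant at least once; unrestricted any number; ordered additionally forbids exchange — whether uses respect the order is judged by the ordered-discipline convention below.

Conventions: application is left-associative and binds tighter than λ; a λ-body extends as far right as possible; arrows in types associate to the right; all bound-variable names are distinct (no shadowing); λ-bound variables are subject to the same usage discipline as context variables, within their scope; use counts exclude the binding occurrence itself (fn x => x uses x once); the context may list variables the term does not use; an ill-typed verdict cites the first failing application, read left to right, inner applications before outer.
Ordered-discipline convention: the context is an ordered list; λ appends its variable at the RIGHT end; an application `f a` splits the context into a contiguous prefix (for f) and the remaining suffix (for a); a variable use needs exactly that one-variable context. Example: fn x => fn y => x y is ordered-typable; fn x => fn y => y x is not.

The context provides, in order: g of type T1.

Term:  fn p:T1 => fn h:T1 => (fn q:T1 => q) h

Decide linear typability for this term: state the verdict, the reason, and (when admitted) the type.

no — g, p left unused
usage: g: 0; p [bound]: 0; h [bound]: 1; q [bound]: 1
use order (left to right): q, h
typing: well-typed at T1 → T1 → T1
across the five disciplines: ordered ✗ · linear ✗ · affine ✓ · relevant ✗ · unrestricted ✓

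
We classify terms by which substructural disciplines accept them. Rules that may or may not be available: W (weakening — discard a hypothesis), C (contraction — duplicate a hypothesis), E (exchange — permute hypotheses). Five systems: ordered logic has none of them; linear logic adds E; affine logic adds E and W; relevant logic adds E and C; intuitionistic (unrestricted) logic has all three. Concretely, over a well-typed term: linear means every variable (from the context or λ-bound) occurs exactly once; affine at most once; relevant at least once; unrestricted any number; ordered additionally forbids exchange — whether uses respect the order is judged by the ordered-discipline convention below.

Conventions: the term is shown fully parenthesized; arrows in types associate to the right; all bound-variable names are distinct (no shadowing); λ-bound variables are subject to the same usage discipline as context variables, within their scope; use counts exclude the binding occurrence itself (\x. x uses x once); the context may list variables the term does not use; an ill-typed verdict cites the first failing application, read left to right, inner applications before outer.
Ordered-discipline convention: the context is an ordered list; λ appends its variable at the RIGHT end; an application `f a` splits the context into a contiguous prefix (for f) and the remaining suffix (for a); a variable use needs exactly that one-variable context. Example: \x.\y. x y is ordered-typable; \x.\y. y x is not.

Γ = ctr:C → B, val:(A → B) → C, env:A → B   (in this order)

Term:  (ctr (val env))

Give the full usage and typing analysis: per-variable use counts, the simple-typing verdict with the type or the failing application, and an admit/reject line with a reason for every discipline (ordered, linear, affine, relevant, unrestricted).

usage: ctr: 1×; val: 1×; env: 1×
order of uses: ctr, val, env
typing: ✓ — B
ordered ✓ (one use each (ctr, val, env); ordered split holds)
linear ✓ (each of ctr, val, env used exactly once)
affine ✓ (none of ctr, val, env used more than once)
relevant ✓ (every one of ctr, val, env appears)
unrestricted ✓ (typability at B is all that's needed)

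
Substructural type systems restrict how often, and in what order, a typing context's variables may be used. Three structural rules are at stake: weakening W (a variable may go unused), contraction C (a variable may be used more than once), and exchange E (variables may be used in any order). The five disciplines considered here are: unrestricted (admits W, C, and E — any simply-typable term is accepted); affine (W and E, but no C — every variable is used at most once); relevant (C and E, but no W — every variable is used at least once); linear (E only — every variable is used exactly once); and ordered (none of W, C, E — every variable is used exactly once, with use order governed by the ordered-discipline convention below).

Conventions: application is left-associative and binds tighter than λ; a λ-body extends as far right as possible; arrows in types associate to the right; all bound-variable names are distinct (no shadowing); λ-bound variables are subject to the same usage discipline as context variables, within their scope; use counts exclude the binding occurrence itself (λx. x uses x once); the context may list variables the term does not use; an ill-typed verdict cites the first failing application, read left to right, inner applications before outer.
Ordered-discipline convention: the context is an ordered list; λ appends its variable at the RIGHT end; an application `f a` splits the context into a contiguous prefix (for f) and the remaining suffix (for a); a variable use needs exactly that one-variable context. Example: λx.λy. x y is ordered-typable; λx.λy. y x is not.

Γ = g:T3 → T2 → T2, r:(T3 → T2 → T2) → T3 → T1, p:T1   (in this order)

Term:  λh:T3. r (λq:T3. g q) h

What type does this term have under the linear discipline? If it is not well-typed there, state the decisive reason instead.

not well-typed under linear — p left unused
use counts: g: 1; r: 1; p: 0; h (bound): 1; q (bound): 1
use order (left to right): r, g, q, h
typing: ✓ — T3 → T1
summary: ordered ✗; linear ✗; affine ✓; relevant ✗; unrestricted ✓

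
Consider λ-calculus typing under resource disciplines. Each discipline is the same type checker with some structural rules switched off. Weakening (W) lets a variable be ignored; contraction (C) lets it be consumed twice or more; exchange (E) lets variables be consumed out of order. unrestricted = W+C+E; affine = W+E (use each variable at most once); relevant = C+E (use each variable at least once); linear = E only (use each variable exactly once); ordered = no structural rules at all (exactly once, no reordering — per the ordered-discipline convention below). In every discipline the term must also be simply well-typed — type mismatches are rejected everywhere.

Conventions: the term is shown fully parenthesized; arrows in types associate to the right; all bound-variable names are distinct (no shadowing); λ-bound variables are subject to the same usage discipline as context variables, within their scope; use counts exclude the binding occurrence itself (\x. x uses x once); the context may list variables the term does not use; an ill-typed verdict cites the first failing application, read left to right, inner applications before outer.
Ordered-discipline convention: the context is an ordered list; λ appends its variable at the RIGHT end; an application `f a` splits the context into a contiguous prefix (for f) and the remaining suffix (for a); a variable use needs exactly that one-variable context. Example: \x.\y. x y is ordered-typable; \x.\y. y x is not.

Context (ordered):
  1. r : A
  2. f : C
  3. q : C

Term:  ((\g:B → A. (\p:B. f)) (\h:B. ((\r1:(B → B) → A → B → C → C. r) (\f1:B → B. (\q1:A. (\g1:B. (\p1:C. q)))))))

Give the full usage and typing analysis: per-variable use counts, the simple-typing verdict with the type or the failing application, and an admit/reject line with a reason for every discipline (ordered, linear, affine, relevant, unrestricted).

counts: r: 1×; f: 1×; q: 1×; g (λ-bound): 0×; p (λ-bound): 0×; h (λ-bound): 0×; r1 (λ-bound): 0×; f1 (λ-bound): 0×; q1 (λ-bound): 0×; g1 (λ-bound): 0×; p1 (λ-bound): 0×
use order (left to right): f, r, q
typing: the term checks, with type B → C
ordered: ✗, g, p, h, r1, f1, q1, g1, p1 never used (weakening)
linear: ✗, g, p, h, r1, f1, q1, g1, p1 never used (weakening)
affine: ✓, at most one use each (r, f, q, g, p, h, r1, f1, q1, g1, p1)
relevant: ✗, g, p, h, r1, f1, q1, g1, p1 never used (weakening)
unrestricted: ✓, type-checks (B → C) and nothing is barred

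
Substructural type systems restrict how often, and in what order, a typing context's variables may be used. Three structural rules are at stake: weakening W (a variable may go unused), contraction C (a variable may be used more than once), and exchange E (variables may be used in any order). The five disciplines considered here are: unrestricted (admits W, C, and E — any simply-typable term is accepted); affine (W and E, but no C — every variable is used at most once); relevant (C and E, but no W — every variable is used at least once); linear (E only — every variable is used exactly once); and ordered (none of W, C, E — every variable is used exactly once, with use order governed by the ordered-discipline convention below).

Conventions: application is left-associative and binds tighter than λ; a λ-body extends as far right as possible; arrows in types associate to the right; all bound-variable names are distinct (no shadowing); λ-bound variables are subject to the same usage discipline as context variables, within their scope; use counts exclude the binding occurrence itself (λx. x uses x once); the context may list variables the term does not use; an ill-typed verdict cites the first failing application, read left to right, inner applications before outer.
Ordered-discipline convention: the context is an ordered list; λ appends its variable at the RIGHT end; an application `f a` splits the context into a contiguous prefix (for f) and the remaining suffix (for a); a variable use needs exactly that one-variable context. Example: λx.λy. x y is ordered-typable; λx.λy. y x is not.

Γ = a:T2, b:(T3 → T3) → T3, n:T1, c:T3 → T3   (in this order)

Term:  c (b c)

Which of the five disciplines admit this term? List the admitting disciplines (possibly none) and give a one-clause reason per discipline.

admitted by: unrestricted
use counts: a: 0, b: 1, n: 0, c: 2
left-to-right use order: c, b, c
typing: well-typed — term : T3
ordered ✗ (c ×2 used more than once (contraction); needs weakening: a, n unused)
linear ✗ (c ×2 used more than once (contraction); needs weakening: a, n unused)
affine ✗ (c ×2 used more than once (contraction))
relevant ✗ (needs weakening: a, n unused)
unrestricted ✓ (simply typable at T3; W, C, E all held)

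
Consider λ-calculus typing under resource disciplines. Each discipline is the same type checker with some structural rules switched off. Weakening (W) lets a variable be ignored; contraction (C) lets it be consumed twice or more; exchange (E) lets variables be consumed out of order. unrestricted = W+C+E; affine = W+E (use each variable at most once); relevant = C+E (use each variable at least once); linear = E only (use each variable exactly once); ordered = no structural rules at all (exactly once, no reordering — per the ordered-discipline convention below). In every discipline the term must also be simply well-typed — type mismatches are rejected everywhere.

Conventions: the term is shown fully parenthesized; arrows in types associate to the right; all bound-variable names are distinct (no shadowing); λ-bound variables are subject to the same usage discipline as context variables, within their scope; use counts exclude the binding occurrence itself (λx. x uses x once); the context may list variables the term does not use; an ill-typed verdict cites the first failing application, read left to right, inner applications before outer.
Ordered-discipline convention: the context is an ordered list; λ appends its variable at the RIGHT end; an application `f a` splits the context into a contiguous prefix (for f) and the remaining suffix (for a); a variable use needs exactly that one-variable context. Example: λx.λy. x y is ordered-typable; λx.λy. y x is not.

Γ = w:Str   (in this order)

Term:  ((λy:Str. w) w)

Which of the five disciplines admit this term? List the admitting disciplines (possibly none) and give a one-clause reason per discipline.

admitted in: unrestricted
use counts: w=2, y (bound)=0
uses in reading order: w, w
typing: the term checks, with type Str
ordered: ✗ — repeated use of w ×2; needs weakening: y unused
linear: ✗ — repeated use of w ×2; needs weakening: y unused
affine: ✗ — repeated use of w ×2
relevant: ✗ — needs weakening: y unused
unrestricted: ✓ — well-typed at Str; no restrictions here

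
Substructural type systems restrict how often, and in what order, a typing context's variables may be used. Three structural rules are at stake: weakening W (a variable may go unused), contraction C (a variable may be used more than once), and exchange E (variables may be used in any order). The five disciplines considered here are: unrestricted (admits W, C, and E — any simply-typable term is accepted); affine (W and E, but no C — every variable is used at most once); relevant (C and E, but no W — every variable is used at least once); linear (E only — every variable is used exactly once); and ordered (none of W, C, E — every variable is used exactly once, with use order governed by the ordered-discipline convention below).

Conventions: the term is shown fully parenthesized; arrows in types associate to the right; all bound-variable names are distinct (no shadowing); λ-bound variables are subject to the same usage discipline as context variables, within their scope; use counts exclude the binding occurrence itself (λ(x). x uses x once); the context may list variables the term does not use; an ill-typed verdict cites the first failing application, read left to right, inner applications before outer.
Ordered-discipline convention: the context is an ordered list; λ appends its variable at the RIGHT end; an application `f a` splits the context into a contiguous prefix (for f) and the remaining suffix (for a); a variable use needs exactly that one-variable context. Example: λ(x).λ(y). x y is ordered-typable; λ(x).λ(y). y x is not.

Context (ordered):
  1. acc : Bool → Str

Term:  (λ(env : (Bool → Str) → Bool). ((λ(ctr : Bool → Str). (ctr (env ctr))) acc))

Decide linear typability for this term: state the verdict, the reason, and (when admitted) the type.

no — ctr ×2 used more than once (contraction)
variable uses: acc ×1, env (λ-bound) ×1, ctr (λ-bound) ×2
uses in reading order: ctr, env, ctr, acc
typing: well-typed at ((Bool → Str) → Bool) → Str
all disciplines: ordered ✗, linear ✗, affine ✗, relevant ✓, unrestricted ✓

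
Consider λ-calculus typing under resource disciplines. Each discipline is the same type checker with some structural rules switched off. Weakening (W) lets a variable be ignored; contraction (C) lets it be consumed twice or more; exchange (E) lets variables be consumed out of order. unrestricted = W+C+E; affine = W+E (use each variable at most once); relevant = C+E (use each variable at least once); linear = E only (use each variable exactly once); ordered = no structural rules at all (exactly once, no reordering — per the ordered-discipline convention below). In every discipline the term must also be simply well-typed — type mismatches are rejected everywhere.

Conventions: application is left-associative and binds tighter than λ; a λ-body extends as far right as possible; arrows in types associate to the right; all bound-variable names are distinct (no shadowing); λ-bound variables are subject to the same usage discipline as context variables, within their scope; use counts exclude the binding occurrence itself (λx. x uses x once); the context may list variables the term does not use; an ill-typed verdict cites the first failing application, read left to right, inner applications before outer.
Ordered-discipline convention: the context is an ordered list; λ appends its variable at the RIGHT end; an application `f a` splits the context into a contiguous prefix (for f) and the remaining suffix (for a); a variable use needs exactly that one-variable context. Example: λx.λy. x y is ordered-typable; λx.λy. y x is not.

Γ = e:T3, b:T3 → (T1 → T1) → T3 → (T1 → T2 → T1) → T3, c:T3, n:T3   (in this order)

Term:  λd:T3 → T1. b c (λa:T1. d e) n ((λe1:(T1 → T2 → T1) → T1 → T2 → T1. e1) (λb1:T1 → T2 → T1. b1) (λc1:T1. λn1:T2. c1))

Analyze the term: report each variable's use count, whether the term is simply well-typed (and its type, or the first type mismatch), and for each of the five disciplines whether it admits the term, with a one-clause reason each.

use counts: e=1, b=1, c=1, n=1, d [bound]=1, a [bound]=0, e1 [bound]=1, b1 [bound]=1, c1 [bound]=1, n1 [bound]=0
use order (left to right): b, c, d, e, n, e1, b1, c1
typing: the term checks, with type (T3 → T1) → T3
ordered ✗ (unused: a, n1 — weakening required)
linear ✗ (unused: a, n1 — weakening required)
affine ✓ (at most one use each (e, b, c, n, d, a, e1, b1, c1, n1))
relevant ✗ (unused: a, n1 — weakening required)
unrestricted ✓ (well-typed at (T3 → T1) → T3; no restrictions here)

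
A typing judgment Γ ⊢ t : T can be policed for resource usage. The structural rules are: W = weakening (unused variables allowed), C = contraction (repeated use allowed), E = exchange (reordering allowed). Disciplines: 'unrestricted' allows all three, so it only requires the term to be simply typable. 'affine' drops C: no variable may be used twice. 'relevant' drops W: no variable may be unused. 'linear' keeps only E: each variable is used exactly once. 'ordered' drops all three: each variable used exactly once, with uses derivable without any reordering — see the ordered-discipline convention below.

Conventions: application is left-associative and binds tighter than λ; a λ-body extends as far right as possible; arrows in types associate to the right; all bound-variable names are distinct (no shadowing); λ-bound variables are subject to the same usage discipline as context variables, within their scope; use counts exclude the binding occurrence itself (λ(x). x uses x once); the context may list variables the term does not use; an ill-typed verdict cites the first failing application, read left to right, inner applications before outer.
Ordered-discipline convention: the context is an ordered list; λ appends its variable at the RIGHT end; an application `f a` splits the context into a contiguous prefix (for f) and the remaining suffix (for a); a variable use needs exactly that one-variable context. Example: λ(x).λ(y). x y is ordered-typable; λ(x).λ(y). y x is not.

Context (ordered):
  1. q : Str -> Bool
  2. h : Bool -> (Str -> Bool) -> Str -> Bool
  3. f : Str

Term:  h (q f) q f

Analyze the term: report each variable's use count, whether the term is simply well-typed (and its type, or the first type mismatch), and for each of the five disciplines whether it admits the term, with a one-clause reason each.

variable uses: q ×2, h ×1, f ×2
use order (left to right): h, q, f, q, f
typing: well-typed — term : Bool
ordered: ✗ — uses contraction: q ×2, f ×2
linear: ✗ — uses contraction: q ×2, f ×2
affine: ✗ — uses contraction: q ×2, f ×2
relevant: ✓ — at least one use each (q, h, f)
unrestricted: ✓ — well-typed at Bool; no restrictions here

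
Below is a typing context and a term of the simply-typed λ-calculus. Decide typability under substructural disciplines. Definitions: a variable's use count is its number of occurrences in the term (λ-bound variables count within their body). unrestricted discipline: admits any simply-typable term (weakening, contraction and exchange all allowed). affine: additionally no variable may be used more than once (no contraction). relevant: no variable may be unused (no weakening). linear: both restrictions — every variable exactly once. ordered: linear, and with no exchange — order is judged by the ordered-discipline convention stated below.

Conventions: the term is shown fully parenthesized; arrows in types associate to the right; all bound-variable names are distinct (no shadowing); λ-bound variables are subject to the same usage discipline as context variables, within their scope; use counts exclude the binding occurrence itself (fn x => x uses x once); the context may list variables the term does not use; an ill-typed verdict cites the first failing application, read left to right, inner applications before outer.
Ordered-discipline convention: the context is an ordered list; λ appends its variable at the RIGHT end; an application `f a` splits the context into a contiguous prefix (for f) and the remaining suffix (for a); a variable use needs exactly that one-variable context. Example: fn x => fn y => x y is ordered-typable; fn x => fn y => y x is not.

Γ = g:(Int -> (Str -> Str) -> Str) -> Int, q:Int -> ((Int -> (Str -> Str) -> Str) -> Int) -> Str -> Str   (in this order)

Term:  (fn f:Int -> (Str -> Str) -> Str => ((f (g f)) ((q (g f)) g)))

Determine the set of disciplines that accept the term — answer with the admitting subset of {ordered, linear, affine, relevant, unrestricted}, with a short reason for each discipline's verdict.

admitted by: relevant, unrestricted
usage: g: 3×, q: 1×, f [bound]: 3×
uses in reading order: f, g, f, q, g, f, g
typing: the term checks, with type (Int -> (Str -> Str) -> Str) -> Str
ordered: ✗, uses contraction: g ×3, f ×3
linear: ✗, uses contraction: g ×3, f ×3
affine: ✗, uses contraction: g ×3, f ×3
relevant: ✓, g, q, f: all used, weakening unneeded
unrestricted: ✓, typability at (Int -> (Str -> Str) -> Str) -> Str is all that's needed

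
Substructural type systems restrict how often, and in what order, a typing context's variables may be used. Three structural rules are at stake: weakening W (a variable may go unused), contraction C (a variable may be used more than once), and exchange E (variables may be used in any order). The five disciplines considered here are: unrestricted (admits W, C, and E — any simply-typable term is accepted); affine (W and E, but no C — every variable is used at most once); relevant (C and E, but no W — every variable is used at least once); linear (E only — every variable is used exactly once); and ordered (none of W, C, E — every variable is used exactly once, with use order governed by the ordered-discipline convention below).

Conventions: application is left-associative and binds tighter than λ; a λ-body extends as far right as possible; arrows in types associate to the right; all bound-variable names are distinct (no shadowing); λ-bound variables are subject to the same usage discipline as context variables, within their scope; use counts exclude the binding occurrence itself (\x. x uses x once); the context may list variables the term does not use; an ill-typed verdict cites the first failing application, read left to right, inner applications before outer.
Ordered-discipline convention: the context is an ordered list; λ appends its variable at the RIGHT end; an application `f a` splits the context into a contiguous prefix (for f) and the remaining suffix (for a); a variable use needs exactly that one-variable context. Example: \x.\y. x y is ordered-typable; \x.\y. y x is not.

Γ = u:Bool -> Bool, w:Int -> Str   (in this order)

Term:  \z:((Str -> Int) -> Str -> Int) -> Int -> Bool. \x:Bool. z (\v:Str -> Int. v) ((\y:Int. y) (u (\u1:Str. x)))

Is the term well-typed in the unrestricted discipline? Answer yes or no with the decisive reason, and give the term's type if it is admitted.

no — a type mismatch blocks all five
variable uses: u=1; w=0; z (bound)=1; x (bound)=1; v (bound)=1; y (bound)=1; u1 (bound)=0
uses in reading order: z, v, y, u, x
typing: ill-typed: argument of type Str -> Bool where Bool is required
all disciplines: ordered ✗ · linear ✗ · affine ✗ · relevant ✗ · unrestricted ✗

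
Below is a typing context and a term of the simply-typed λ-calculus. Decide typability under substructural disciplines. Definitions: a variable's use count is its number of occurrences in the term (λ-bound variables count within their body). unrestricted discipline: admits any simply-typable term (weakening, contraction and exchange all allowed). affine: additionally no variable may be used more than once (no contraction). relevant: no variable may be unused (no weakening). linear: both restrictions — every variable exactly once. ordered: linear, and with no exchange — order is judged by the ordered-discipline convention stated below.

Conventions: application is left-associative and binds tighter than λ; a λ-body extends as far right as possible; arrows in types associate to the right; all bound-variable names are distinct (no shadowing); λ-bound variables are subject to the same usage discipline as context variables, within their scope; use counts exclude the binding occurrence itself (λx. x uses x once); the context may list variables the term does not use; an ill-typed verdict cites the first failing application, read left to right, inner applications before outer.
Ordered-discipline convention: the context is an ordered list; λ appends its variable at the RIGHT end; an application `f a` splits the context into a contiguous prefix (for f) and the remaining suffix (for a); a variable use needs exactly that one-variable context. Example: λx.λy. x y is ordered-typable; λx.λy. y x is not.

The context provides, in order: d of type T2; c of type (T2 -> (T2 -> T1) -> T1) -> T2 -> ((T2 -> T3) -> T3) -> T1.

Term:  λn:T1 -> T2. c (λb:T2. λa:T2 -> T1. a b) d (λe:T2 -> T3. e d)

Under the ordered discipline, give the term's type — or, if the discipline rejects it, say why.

not well-typed under ordered — uses contraction: d ×2; unused: n — weakening required
usage: d=2, c=1, n (λ-bound)=0, b (λ-bound)=1, a (λ-bound)=1, e (λ-bound)=1
uses in reading order: c, a, b, d, e, d
typing: the term checks, with type (T1 -> T2) -> T1
across the five disciplines: ordered ✗ | linear ✗ | affine ✗ | relevant ✗ | unrestricted ✓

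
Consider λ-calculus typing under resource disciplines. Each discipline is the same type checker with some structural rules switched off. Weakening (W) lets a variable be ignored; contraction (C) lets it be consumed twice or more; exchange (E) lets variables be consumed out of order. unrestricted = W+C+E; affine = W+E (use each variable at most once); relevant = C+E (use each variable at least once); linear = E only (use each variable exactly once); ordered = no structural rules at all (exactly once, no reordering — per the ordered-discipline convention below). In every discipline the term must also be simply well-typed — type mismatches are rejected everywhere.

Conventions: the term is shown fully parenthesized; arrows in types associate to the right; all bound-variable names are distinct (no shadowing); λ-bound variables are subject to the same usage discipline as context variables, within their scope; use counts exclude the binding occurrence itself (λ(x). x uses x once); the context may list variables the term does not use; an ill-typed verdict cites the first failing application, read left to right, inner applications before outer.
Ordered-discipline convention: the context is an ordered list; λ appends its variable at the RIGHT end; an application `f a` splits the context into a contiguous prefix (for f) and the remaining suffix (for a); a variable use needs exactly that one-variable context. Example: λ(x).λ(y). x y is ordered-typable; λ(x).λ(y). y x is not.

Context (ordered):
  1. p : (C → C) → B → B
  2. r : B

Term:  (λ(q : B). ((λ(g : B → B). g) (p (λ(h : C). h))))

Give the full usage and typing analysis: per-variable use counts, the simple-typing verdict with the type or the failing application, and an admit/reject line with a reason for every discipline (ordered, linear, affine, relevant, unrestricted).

variable uses: p: 1, r: 0, q (bound): 0, g (bound): 1, h (bound): 1
order of uses: g, p, h
typing: the term checks, with type B → B → B
ordered ✗ (r, q never used (weakening))
linear ✗ (r, q never used (weakening))
affine ✓ (p, r, q, g, h: no repeats, contraction unneeded)
relevant ✗ (r, q never used (weakening))
unrestricted ✓ (well-typed at B → B → B; no restrictions here)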